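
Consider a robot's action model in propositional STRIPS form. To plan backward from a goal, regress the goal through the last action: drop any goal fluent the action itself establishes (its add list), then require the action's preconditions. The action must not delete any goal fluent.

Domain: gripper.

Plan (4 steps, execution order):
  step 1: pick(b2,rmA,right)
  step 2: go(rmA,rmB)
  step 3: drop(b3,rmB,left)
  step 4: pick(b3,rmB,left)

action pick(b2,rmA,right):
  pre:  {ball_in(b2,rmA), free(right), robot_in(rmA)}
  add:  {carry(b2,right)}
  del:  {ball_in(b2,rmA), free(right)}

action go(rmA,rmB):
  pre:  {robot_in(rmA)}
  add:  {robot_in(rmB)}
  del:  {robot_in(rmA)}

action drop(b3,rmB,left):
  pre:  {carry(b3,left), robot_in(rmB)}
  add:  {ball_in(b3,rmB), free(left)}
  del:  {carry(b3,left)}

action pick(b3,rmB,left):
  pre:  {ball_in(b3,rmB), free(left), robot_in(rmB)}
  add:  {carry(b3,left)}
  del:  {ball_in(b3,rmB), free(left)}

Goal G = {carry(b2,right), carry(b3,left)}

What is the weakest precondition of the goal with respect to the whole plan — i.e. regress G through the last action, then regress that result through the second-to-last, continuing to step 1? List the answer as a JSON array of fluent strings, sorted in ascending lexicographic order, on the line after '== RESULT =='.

Regress step by step:
  through step 4 (pick(b3,rmB,left)): drop {carry(b3,left)}, keep {carry(b2,right)}, require {ball_in(b3,rmB), free(left), robot_in(rmB)}
    → {ball_in(b3,rmB), carry(b2,right), free(left), robot_in(rmB)}
  through step 3 (drop(b3,rmB,left)): drop {ball_in(b3,rmB), free(left)}, keep {carry(b2,right), robot_in(rmB)}, require {carry(b3,left), robot_in(rmB)}
    → {carry(b2,right), carry(b3,left), robot_in(rmB)}
  through step 2 (go(rmA,rmB)): drop {robot_in(rmB)}, keep {carry(b2,right), carry(b3,left)}, require {robot_in(rmA)}
    → {carry(b2,right), carry(b3,left), robot_in(rmA)}
  through step 1 (pick(b2,rmA,right)): drop {carry(b2,right)}, keep {carry(b3,left), robot_in(rmA)}, require {ball_in(b2,rmA), free(right), robot_in(rmA)}
    → {ball_in(b2,rmA), carry(b3,left), free(right), robot_in(rmA)}

== RESULT ==
["ball_in(b2,rmA)", "carry(b3,left)", "free(right)", "robot_in(rmA)"]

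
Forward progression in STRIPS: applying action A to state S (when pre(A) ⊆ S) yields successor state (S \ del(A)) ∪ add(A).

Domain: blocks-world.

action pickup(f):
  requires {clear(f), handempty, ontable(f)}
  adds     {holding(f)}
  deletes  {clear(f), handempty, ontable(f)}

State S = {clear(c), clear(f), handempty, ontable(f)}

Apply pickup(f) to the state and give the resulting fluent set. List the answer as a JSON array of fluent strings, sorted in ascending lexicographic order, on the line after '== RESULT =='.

Compute (S \ del) ∪ add:
  pre ⊆ S: {clear(f), handempty, ontable(f)} ⊆ S  — applicable
  S \ del = {clear(c)}
  ∪ add   = {clear(c), holding(f)}

== RESULT ==
["clear(c)", "holding(f)"]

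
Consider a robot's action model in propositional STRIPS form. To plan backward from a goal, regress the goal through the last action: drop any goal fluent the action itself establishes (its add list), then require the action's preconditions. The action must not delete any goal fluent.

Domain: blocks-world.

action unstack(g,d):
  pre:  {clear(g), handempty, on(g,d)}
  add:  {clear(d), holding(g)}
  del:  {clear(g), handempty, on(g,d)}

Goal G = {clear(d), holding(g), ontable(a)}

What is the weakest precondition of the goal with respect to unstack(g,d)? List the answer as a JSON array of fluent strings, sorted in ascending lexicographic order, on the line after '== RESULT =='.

Regress:
  G ∩ del = {}  (empty — regression defined)
  G \ add = {clear(d), holding(g), ontable(a)} \ {clear(d), holding(g)} = {ontable(a)}
  ∪ pre   = {ontable(a)} ∪ {clear(g), handempty, on(g,d)}
          = {clear(g), handempty, on(g,d), ontable(a)}

== RESULT ==
["clear(g)", "handempty", "on(g,d)", "ontable(a)"]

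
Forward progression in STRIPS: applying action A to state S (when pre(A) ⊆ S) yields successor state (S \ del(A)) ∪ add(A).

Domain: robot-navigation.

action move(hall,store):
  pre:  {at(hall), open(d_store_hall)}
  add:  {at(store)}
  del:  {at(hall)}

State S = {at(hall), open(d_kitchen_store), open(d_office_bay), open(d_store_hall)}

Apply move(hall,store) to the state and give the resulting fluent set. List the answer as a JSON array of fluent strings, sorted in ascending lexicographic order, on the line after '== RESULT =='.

Compute (S \ del) ∪ add:
  pre ⊆ S: {at(hall), open(d_store_hall)} ⊆ S  — applicable
  S \ del = {open(d_kitchen_store), open(d_office_bay), open(d_store_hall)}
  ∪ add   = {at(store), open(d_kitchen_store), open(d_office_bay), open(d_store_hall)}

== RESULT ==
["at(store)", "open(d_kitchen_store)", "open(d_office_bay)", "open(d_store_hall)"]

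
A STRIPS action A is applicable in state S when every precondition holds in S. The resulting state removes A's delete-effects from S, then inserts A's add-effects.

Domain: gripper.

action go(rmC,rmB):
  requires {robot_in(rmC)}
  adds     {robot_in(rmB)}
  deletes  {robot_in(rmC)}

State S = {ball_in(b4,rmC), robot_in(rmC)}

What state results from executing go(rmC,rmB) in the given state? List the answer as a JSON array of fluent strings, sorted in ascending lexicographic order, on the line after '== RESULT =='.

Progress:
  pre ⊆ S: {robot_in(rmC)} ⊆ S  — applicable
  S \ del = {ball_in(b4,rmC)}
  ∪ add   = {ball_in(b4,rmC), robot_in(rmB)}

== RESULT ==
["ball_in(b4,rmC)", "robot_in(rmB)"]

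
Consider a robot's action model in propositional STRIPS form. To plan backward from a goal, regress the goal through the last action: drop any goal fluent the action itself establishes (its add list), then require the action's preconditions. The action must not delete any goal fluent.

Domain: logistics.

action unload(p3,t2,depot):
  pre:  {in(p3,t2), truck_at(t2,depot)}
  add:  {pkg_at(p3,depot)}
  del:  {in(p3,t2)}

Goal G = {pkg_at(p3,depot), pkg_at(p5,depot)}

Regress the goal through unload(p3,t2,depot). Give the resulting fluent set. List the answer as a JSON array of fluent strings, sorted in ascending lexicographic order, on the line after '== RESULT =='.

Compute (G \ add) ∪ pre:
  G ∩ del = {}  (empty — regression defined)
  G \ add = {pkg_at(p3,depot), pkg_at(p5,depot)} \ {pkg_at(p3,depot)} = {pkg_at(p5,depot)}
  ∪ pre   = {pkg_at(p5,depot)} ∪ {in(p3,t2), truck_at(t2,depot)}
          = {in(p3,t2), pkg_at(p5,depot), truck_at(t2,depot)}

== RESULT ==
["in(p3,t2)", "pkg_at(p5,depot)", "truck_at(t2,depot)"]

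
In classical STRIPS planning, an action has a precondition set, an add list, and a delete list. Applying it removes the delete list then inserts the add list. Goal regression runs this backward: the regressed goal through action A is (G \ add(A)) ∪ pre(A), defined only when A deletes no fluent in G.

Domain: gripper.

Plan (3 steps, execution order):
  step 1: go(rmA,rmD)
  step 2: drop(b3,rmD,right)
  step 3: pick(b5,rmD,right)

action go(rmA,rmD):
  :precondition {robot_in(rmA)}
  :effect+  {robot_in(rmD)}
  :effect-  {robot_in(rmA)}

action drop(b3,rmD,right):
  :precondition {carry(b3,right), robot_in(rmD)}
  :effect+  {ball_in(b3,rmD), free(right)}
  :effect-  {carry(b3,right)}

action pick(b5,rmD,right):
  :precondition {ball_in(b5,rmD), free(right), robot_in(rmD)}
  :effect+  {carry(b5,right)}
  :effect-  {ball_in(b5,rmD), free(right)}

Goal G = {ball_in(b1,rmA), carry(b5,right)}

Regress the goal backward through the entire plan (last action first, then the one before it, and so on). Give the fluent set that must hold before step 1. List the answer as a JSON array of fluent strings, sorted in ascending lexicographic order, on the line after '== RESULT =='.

Regress step by step:
  through step 3 (pick(b5,rmD,right)): drop {carry(b5,right)}, keep {ball_in(b1,rmA)}, require {ball_in(b5,rmD), free(right), robot_in(rmD)}
    → {ball_in(b1,rmA), ball_in(b5,rmD), free(right), robot_in(rmD)}
  through step 2 (drop(b3,rmD,right)): drop {free(right)}, keep {ball_in(b1,rmA), ball_in(b5,rmD), robot_in(rmD)}, require {carry(b3,right), robot_in(rmD)}
    → {ball_in(b1,rmA), ball_in(b5,rmD), carry(b3,right), robot_in(rmD)}
  through step 1 (go(rmA,rmD)): drop {robot_in(rmD)}, keep {ball_in(b1,rmA), ball_in(b5,rmD), carry(b3,right)}, require {robot_in(rmA)}
    → {ball_in(b1,rmA), ball_in(b5,rmD), carry(b3,right), robot_in(rmA)}

== RESULT ==
["ball_in(b1,rmA)", "ball_in(b5,rmD)", "carry(b3,right)", "robot_in(rmA)"]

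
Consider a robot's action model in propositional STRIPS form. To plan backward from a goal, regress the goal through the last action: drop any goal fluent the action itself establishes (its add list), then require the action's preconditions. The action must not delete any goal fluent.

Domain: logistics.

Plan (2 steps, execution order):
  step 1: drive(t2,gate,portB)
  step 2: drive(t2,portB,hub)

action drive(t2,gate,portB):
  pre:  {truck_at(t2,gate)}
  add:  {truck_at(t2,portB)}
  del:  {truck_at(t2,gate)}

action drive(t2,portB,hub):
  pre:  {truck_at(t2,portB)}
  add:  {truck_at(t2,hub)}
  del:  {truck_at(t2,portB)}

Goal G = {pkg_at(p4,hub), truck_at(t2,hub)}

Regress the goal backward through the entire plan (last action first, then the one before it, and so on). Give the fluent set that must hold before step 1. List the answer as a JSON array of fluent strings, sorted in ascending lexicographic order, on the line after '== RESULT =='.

Work backward from the goal:
  through step 2 (drive(t2,portB,hub)): drop {truck_at(t2,hub)}, keep {pkg_at(p4,hub)}, require {truck_at(t2,portB)}
    → {pkg_at(p4,hub), truck_at(t2,portB)}
  through step 1 (drive(t2,gate,portB)): drop {truck_at(t2,portB)}, keep {pkg_at(p4,hub)}, require {truck_at(t2,gate)}
    → {pkg_at(p4,hub), truck_at(t2,gate)}

== RESULT ==
["pkg_at(p4,hub)", "truck_at(t2,gate)"]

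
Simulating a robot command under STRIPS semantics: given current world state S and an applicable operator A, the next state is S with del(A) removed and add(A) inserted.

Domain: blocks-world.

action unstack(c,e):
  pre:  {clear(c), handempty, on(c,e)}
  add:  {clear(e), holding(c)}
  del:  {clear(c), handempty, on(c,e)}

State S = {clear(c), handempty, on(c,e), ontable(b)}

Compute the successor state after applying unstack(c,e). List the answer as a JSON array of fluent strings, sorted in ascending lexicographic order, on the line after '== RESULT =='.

Compute (S \ del) ∪ add:
  pre ⊆ S: {clear(c), handempty, on(c,e)} ⊆ S  — applicable
  S \ del = {ontable(b)}
  ∪ add   = {clear(e), holding(c), ontable(b)}

== RESULT ==
["clear(e)", "holding(c)", "ontable(b)"]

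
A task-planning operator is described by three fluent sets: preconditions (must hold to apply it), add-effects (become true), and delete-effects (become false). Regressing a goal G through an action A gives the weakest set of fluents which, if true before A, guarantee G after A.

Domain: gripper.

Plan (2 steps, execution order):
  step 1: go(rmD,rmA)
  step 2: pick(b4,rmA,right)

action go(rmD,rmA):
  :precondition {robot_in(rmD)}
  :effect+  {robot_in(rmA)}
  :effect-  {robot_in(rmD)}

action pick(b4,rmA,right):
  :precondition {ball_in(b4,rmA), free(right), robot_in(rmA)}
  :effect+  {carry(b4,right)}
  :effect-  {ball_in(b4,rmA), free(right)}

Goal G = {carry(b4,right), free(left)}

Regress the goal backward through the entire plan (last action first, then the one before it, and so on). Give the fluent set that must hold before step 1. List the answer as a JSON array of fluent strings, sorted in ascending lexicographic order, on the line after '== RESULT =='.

Regress step by step:
  through step 2 (pick(b4,rmA,right)): drop {carry(b4,right)}, keep {free(left)}, require {ball_in(b4,rmA), free(right), robot_in(rmA)}
    → {ball_in(b4,rmA), free(left), free(right), robot_in(rmA)}
  through step 1 (go(rmD,rmA)): drop {robot_in(rmA)}, keep {ball_in(b4,rmA), free(left), free(right)}, require {robot_in(rmD)}
    → {ball_in(b4,rmA), free(left), free(right), robot_in(rmD)}

== RESULT ==
["ball_in(b4,rmA)", "free(left)", "free(right)", "robot_in(rmD)"]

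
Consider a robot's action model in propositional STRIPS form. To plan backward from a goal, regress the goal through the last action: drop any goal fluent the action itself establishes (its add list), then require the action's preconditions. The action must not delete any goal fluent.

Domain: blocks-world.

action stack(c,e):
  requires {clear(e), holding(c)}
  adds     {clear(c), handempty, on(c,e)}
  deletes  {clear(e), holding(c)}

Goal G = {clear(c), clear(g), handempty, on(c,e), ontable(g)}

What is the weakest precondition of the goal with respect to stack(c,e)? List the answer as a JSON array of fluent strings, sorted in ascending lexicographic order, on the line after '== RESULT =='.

Compute (G \ add) ∪ pre:
  G ∩ del = {}  (empty — regression defined)
  G \ add = {clear(c), clear(g), handempty, on(c,e), ontable(g)} \ {clear(c), handempty, on(c,e)} = {clear(g), ontable(g)}
  ∪ pre   = {clear(g), ontable(g)} ∪ {clear(e), holding(c)}
          = {clear(e), clear(g), holding(c), ontable(g)}

== RESULT ==
["clear(e)", "clear(g)", "holding(c)", "ontable(g)"]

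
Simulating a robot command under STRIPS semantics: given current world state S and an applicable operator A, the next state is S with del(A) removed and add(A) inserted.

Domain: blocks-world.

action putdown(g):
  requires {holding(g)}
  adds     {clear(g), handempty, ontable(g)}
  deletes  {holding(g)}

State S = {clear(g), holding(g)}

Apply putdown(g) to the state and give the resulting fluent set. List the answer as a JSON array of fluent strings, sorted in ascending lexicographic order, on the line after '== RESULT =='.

Progress:
  pre ⊆ S: {holding(g)} ⊆ S  — applicable
  S \ del = {clear(g)}
  ∪ add   = {clear(g), handempty, ontable(g)}

== RESULT ==
["clear(g)", "handempty", "ontable(g)"]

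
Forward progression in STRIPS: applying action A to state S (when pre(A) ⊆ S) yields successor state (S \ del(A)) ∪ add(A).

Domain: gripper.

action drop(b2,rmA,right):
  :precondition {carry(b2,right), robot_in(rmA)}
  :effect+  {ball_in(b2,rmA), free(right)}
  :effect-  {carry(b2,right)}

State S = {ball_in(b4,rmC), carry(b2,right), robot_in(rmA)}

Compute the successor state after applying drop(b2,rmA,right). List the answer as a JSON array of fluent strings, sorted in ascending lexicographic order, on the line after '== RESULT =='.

Progress:
  pre ⊆ S: {carry(b2,right), robot_in(rmA)} ⊆ S  — applicable
  S \ del = {ball_in(b4,rmC), robot_in(rmA)}
  ∪ add   = {ball_in(b2,rmA), ball_in(b4,rmC), free(right), robot_in(rmA)}

== RESULT ==
["ball_in(b2,rmA)", "ball_in(b4,rmC)", "free(right)", "robot_in(rmA)"]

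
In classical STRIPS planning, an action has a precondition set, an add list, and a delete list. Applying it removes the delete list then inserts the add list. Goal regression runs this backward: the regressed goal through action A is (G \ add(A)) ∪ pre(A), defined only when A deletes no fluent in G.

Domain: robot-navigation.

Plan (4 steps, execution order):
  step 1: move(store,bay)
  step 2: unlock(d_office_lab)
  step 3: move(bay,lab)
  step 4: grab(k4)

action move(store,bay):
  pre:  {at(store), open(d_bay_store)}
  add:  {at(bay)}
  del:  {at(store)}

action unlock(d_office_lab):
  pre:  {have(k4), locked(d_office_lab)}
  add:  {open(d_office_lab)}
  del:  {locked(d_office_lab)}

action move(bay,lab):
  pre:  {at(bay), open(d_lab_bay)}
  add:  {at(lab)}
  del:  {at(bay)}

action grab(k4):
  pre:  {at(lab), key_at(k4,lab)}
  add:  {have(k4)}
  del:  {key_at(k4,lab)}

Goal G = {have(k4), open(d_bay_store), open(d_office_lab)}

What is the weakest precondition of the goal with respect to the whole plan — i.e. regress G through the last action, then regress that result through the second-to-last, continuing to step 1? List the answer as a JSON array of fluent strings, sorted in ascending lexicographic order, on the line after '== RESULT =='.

Regress step by step:
  through step 4 (grab(k4)): drop {have(k4)}, keep {open(d_bay_store), open(d_office_lab)}, require {at(lab), key_at(k4,lab)}
    → {at(lab), key_at(k4,lab), open(d_bay_store), open(d_office_lab)}
  through step 3 (move(bay,lab)): drop {at(lab)}, keep {key_at(k4,lab), open(d_bay_store), open(d_office_lab)}, require {at(bay), open(d_lab_bay)}
    → {at(bay), key_at(k4,lab), open(d_bay_store), open(d_lab_bay), open(d_office_lab)}
  through step 2 (unlock(d_office_lab)): drop {open(d_office_lab)}, keep {at(bay), key_at(k4,lab), open(d_bay_store), open(d_lab_bay)}, require {have(k4), locked(d_office_lab)}
    → {at(bay), have(k4), key_at(k4,lab), locked(d_office_lab), open(d_bay_store), open(d_lab_bay)}
  through step 1 (move(store,bay)): drop {at(bay)}, keep {have(k4), key_at(k4,lab), locked(d_office_lab), open(d_bay_store), open(d_lab_bay)}, require {at(store), open(d_bay_store)}
    → {at(store), have(k4), key_at(k4,lab), locked(d_office_lab), open(d_bay_store), open(d_lab_bay)}

== RESULT ==
["at(store)", "have(k4)", "key_at(k4,lab)", "locked(d_office_lab)", "open(d_bay_store)", "open(d_lab_bay)"]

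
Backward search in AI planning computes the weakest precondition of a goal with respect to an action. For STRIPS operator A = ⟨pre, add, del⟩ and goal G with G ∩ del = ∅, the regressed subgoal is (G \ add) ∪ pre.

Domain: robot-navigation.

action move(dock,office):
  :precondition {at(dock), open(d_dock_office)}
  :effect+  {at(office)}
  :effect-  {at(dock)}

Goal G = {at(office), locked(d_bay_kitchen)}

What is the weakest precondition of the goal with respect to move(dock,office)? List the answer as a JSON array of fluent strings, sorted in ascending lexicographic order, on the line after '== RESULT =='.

Compute (G \ add) ∪ pre:
  G ∩ del = {}  (empty — regression defined)
  G \ add = {at(office), locked(d_bay_kitchen)} \ {at(office)} = {locked(d_bay_kitchen)}
  ∪ pre   = {locked(d_bay_kitchen)} ∪ {at(dock), open(d_dock_office)}
          = {at(dock), locked(d_bay_kitchen), open(d_dock_office)}

== RESULT ==
["at(dock)", "locked(d_bay_kitchen)", "open(d_dock_office)"]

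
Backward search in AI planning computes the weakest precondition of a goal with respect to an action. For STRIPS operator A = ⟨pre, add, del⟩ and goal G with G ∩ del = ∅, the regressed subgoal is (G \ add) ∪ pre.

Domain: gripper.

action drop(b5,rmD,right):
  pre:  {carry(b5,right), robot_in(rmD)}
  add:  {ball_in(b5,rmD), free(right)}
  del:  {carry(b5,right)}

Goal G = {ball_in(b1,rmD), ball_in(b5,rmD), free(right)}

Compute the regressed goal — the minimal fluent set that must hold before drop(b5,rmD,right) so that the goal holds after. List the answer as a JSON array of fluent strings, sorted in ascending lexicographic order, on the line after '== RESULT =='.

Compute (G \ add) ∪ pre:
  G ∩ del = {}  (empty — regression defined)
  G \ add = {ball_in(b1,rmD), ball_in(b5,rmD), free(right)} \ {ball_in(b5,rmD), free(right)} = {ball_in(b1,rmD)}
  ∪ pre   = {ball_in(b1,rmD)} ∪ {carry(b5,right), robot_in(rmD)}
          = {ball_in(b1,rmD), carry(b5,right), robot_in(rmD)}

== RESULT ==
["ball_in(b1,rmD)", "carry(b5,right)", "robot_in(rmD)"]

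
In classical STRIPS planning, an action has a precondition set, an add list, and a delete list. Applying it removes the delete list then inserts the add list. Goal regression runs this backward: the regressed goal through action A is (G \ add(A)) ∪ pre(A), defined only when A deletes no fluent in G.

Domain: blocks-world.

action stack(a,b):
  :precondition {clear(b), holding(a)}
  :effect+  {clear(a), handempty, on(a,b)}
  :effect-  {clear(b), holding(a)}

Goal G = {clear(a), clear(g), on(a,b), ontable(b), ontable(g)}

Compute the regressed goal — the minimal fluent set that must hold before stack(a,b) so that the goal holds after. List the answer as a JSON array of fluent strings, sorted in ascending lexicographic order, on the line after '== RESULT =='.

Compute (G \ add) ∪ pre:
  G ∩ del = {}  (empty — regression defined)
  G \ add = {clear(a), clear(g), on(a,b), ontable(b), ontable(g)} \ {clear(a), handempty, on(a,b)} = {clear(g), ontable(b), ontable(g)}
  ∪ pre   = {clear(g), ontable(b), ontable(g)} ∪ {clear(b), holding(a)}
          = {clear(b), clear(g), holding(a), ontable(b), ontable(g)}

== RESULT ==
["clear(b)", "clear(g)", "holding(a)", "ontable(b)", "ontable(g)"]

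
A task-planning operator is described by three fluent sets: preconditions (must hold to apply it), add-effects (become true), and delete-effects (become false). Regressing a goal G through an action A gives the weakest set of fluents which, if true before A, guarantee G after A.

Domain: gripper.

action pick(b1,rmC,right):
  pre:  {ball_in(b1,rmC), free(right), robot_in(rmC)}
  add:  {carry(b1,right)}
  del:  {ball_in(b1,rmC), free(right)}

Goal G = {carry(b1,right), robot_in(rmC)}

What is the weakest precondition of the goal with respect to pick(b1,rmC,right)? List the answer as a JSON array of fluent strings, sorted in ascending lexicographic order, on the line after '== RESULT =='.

Regress:
  G ∩ del = {}  (empty — regression defined)
  G \ add = {carry(b1,right), robot_in(rmC)} \ {carry(b1,right)} = {robot_in(rmC)}
  ∪ pre   = {robot_in(rmC)} ∪ {ball_in(b1,rmC), free(right), robot_in(rmC)}
          = {ball_in(b1,rmC), free(right), robot_in(rmC)}

== RESULT ==
["ball_in(b1,rmC)", "free(right)", "robot_in(rmC)"]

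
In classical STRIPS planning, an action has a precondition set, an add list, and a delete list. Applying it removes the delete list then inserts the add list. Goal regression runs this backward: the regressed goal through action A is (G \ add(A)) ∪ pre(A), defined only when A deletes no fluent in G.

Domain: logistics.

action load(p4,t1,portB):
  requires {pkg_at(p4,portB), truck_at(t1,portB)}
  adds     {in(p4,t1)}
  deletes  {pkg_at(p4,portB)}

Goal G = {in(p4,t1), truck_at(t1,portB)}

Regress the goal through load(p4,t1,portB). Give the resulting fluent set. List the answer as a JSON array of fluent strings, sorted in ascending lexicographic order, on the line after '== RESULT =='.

Compute (G \ add) ∪ pre:
  G ∩ del = {}  (empty — regression defined)
  G \ add = {in(p4,t1), truck_at(t1,portB)} \ {in(p4,t1)} = {truck_at(t1,portB)}
  ∪ pre   = {truck_at(t1,portB)} ∪ {pkg_at(p4,portB), truck_at(t1,portB)}
          = {pkg_at(p4,portB), truck_at(t1,portB)}

== RESULT ==
["pkg_at(p4,portB)", "truck_at(t1,portB)"]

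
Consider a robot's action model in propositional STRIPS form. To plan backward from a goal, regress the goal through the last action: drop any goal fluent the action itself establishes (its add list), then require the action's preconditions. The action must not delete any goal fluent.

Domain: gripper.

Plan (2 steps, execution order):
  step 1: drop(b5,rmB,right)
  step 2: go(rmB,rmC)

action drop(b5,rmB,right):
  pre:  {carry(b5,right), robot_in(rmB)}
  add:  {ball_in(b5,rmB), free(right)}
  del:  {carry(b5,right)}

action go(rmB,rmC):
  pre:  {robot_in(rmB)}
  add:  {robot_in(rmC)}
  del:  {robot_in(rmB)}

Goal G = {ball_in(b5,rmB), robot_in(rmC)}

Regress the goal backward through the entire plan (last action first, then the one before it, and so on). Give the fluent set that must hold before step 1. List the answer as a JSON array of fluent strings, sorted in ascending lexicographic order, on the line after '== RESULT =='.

Work backward from the goal:
  through step 2 (go(rmB,rmC)): drop {robot_in(rmC)}, keep {ball_in(b5,rmB)}, require {robot_in(rmB)}
    → {ball_in(b5,rmB), robot_in(rmB)}
  through step 1 (drop(b5,rmB,right)): drop {ball_in(b5,rmB)}, keep {robot_in(rmB)}, require {carry(b5,right), robot_in(rmB)}
    → {carry(b5,right), robot_in(rmB)}

== RESULT ==
["carry(b5,right)", "robot_in(rmB)"]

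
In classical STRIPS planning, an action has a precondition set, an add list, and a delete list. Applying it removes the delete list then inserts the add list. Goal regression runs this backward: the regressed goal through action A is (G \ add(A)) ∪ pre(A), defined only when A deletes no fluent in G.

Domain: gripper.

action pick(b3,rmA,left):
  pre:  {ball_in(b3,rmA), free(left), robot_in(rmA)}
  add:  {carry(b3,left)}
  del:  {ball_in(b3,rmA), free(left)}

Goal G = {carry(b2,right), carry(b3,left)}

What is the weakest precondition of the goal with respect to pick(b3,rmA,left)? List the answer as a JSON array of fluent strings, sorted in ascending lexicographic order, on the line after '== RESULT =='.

Compute (G \ add) ∪ pre:
  G ∩ del = {}  (empty — regression defined)
  G \ add = {carry(b2,right), carry(b3,left)} \ {carry(b3,left)} = {carry(b2,right)}
  ∪ pre   = {carry(b2,right)} ∪ {ball_in(b3,rmA), free(left), robot_in(rmA)}
          = {ball_in(b3,rmA), carry(b2,right), free(left), robot_in(rmA)}

== RESULT ==
["ball_in(b3,rmA)", "carry(b2,right)", "free(left)", "robot_in(rmA)"]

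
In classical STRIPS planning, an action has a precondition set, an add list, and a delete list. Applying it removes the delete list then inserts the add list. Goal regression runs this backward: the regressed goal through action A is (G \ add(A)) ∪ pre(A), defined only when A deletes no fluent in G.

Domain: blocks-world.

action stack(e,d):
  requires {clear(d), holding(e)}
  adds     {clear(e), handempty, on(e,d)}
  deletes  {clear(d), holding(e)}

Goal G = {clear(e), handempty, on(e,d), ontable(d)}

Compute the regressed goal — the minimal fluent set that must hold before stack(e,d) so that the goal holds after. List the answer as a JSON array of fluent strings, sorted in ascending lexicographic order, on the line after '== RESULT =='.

Regress:
  G ∩ del = {}  (empty — regression defined)
  G \ add = {clear(e), handempty, on(e,d), ontable(d)} \ {clear(e), handempty, on(e,d)} = {ontable(d)}
  ∪ pre   = {ontable(d)} ∪ {clear(d), holding(e)}
          = {clear(d), holding(e), ontable(d)}

== RESULT ==
["clear(d)", "holding(e)", "ontable(d)"]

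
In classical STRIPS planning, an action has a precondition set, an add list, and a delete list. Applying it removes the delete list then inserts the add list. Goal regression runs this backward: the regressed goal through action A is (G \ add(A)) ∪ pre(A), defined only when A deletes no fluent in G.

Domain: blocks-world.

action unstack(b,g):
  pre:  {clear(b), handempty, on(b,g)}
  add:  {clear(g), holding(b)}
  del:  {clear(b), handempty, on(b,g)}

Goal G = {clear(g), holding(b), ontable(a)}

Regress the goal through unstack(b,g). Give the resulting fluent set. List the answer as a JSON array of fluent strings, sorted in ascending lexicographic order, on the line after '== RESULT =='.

Compute (G \ add) ∪ pre:
  G ∩ del = {}  (empty — regression defined)
  G \ add = {clear(g), holding(b), ontable(a)} \ {clear(g), holding(b)} = {ontable(a)}
  ∪ pre   = {ontable(a)} ∪ {clear(b), handempty, on(b,g)}
          = {clear(b), handempty, on(b,g), ontable(a)}

== RESULT ==
["clear(b)", "handempty", "on(b,g)", "ontable(a)"]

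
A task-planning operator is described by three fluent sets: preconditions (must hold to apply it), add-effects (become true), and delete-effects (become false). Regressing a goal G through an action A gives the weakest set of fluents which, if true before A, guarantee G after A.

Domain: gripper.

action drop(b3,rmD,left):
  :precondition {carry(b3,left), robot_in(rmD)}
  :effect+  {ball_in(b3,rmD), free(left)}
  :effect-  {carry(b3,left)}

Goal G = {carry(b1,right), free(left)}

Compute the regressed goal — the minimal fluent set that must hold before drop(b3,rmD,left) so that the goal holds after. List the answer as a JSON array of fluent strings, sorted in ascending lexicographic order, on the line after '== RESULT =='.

Regress:
  G ∩ del = {}  (empty — regression defined)
  G \ add = {carry(b1,right), free(left)} \ {ball_in(b3,rmD), free(left)} = {carry(b1,right)}
  ∪ pre   = {carry(b1,right)} ∪ {carry(b3,left), robot_in(rmD)}
          = {carry(b1,right), carry(b3,left), robot_in(rmD)}

== RESULT ==
["carry(b1,right)", "carry(b3,left)", "robot_in(rmD)"]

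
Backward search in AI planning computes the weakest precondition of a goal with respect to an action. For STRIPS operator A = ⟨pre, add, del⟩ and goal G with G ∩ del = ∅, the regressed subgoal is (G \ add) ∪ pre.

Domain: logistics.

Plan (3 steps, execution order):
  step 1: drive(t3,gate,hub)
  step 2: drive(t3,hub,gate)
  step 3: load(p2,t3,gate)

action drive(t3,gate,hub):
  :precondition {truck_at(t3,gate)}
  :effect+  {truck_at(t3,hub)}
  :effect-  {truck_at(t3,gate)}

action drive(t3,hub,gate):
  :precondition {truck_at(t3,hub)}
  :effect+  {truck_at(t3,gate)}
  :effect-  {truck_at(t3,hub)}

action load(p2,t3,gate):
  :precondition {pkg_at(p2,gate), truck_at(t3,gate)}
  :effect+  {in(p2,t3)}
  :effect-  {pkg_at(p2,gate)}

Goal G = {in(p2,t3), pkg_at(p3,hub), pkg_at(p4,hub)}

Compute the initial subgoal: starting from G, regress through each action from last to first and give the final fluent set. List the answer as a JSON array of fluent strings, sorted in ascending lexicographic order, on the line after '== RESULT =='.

Work backward from the goal:
  through step 3 (load(p2,t3,gate)): drop {in(p2,t3)}, keep {pkg_at(p3,hub), pkg_at(p4,hub)}, require {pkg_at(p2,gate), truck_at(t3,gate)}
    → {pkg_at(p2,gate), pkg_at(p3,hub), pkg_at(p4,hub), truck_at(t3,gate)}
  through step 2 (drive(t3,hub,gate)): drop {truck_at(t3,gate)}, keep {pkg_at(p2,gate), pkg_at(p3,hub), pkg_at(p4,hub)}, require {truck_at(t3,hub)}
    → {pkg_at(p2,gate), pkg_at(p3,hub), pkg_at(p4,hub), truck_at(t3,hub)}
  through step 1 (drive(t3,gate,hub)): drop {truck_at(t3,hub)}, keep {pkg_at(p2,gate), pkg_at(p3,hub), pkg_at(p4,hub)}, require {truck_at(t3,gate)}
    → {pkg_at(p2,gate), pkg_at(p3,hub), pkg_at(p4,hub), truck_at(t3,gate)}

== RESULT ==
["pkg_at(p2,gate)", "pkg_at(p3,hub)", "pkg_at(p4,hub)", "truck_at(t3,gate)"]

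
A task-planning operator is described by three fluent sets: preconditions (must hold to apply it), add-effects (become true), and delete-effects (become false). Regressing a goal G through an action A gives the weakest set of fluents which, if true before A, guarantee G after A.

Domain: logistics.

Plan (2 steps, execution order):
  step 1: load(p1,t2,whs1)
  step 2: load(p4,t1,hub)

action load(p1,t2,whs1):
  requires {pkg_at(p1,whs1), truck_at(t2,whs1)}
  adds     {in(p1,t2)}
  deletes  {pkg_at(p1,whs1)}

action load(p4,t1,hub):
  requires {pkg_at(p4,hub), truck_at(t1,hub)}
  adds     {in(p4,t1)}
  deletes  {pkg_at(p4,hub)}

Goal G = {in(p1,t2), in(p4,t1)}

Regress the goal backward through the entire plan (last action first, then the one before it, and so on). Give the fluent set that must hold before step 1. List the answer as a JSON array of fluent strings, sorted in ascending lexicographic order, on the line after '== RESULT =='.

Regress step by step:
  through step 2 (load(p4,t1,hub)): drop {in(p4,t1)}, keep {in(p1,t2)}, require {pkg_at(p4,hub), truck_at(t1,hub)}
    → {in(p1,t2), pkg_at(p4,hub), truck_at(t1,hub)}
  through step 1 (load(p1,t2,whs1)): drop {in(p1,t2)}, keep {pkg_at(p4,hub), truck_at(t1,hub)}, require {pkg_at(p1,whs1), truck_at(t2,whs1)}
    → {pkg_at(p1,whs1), pkg_at(p4,hub), truck_at(t1,hub), truck_at(t2,whs1)}

== RESULT ==
["pkg_at(p1,whs1)", "pkg_at(p4,hub)", "truck_at(t1,hub)", "truck_at(t2,whs1)"]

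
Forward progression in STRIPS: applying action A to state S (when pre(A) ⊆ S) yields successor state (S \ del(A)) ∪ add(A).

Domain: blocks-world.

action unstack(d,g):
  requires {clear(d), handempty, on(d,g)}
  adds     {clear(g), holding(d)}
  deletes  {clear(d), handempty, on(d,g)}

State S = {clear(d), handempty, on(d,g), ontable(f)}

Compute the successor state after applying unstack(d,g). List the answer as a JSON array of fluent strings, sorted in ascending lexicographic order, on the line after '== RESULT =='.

Progress:
  pre ⊆ S: {clear(d), handempty, on(d,g)} ⊆ S  — applicable
  S \ del = {ontable(f)}
  ∪ add   = {clear(g), holding(d), ontable(f)}

== RESULT ==
["clear(g)", "holding(d)", "ontable(f)"]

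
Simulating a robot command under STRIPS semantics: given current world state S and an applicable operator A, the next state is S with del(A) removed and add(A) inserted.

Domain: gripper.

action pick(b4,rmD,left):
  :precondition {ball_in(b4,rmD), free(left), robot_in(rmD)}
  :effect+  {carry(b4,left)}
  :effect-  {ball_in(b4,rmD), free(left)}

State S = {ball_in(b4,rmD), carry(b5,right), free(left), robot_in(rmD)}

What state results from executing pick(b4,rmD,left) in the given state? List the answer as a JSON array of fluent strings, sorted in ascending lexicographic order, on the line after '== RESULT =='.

Progress:
  pre ⊆ S: {ball_in(b4,rmD), free(left), robot_in(rmD)} ⊆ S  — applicable
  S \ del = {carry(b5,right), robot_in(rmD)}
  ∪ add   = {carry(b4,left), carry(b5,right), robot_in(rmD)}

== RESULT ==
["carry(b4,left)", "carry(b5,right)", "robot_in(rmD)"]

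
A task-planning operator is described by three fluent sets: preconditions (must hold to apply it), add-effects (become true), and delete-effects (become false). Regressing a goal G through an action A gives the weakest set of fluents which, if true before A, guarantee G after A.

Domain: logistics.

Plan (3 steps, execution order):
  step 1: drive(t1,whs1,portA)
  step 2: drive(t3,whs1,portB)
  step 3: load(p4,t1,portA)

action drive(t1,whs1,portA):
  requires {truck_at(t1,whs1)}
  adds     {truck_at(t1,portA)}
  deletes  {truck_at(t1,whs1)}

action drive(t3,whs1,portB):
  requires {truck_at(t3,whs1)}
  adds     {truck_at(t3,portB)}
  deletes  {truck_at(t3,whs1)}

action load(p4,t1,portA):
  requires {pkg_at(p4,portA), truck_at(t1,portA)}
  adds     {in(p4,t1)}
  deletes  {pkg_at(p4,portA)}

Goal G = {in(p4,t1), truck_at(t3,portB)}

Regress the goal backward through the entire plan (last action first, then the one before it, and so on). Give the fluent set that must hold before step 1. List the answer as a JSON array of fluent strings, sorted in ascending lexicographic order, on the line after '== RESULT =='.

Regress step by step:
  through step 3 (load(p4,t1,portA)): drop {in(p4,t1)}, keep {truck_at(t3,portB)}, require {pkg_at(p4,portA), truck_at(t1,portA)}
    → {pkg_at(p4,portA), truck_at(t1,portA), truck_at(t3,portB)}
  through step 2 (drive(t3,whs1,portB)): drop {truck_at(t3,portB)}, keep {pkg_at(p4,portA), truck_at(t1,portA)}, require {truck_at(t3,whs1)}
    → {pkg_at(p4,portA), truck_at(t1,portA), truck_at(t3,whs1)}
  through step 1 (drive(t1,whs1,portA)): drop {truck_at(t1,portA)}, keep {pkg_at(p4,portA), truck_at(t3,whs1)}, require {truck_at(t1,whs1)}
    → {pkg_at(p4,portA), truck_at(t1,whs1), truck_at(t3,whs1)}

== RESULT ==
["pkg_at(p4,portA)", "truck_at(t1,whs1)", "truck_at(t3,whs1)"]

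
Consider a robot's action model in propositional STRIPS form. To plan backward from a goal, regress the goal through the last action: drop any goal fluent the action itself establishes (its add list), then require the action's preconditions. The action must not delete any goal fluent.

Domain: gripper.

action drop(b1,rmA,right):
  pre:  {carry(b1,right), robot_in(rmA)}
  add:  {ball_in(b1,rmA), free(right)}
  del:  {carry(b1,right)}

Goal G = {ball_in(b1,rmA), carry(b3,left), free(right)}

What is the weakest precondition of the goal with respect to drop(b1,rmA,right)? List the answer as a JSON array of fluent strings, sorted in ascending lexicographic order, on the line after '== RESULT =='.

Compute (G \ add) ∪ pre:
  G ∩ del = {}  (empty — regression defined)
  G \ add = {ball_in(b1,rmA), carry(b3,left), free(right)} \ {ball_in(b1,rmA), free(right)} = {carry(b3,left)}
  ∪ pre   = {carry(b3,left)} ∪ {carry(b1,right), robot_in(rmA)}
          = {carry(b1,right), carry(b3,left), robot_in(rmA)}

== RESULT ==
["carry(b1,right)", "carry(b3,left)", "robot_in(rmA)"]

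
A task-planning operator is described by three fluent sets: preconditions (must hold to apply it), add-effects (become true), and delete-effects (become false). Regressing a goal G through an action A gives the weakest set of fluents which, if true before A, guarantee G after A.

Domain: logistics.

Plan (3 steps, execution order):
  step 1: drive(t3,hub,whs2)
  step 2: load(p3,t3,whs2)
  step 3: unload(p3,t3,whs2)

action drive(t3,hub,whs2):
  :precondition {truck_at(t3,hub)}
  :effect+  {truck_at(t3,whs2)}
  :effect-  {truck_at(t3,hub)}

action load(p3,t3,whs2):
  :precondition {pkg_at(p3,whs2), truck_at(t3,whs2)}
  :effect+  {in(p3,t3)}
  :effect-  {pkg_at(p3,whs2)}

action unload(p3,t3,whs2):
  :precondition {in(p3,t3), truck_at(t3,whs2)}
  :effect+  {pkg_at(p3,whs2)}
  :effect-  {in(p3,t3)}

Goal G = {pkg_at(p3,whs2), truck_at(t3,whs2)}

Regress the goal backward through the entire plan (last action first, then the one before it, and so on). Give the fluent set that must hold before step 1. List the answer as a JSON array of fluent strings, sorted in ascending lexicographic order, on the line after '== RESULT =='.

Regress step by step:
  through step 3 (unload(p3,t3,whs2)): drop {pkg_at(p3,whs2)}, keep {truck_at(t3,whs2)}, require {in(p3,t3), truck_at(t3,whs2)}
    → {in(p3,t3), truck_at(t3,whs2)}
  through step 2 (load(p3,t3,whs2)): drop {in(p3,t3)}, keep {truck_at(t3,whs2)}, require {pkg_at(p3,whs2), truck_at(t3,whs2)}
    → {pkg_at(p3,whs2), truck_at(t3,whs2)}
  through step 1 (drive(t3,hub,whs2)): drop {truck_at(t3,whs2)}, keep {pkg_at(p3,whs2)}, require {truck_at(t3,hub)}
    → {pkg_at(p3,whs2), truck_at(t3,hub)}

== RESULT ==
["pkg_at(p3,whs2)", "truck_at(t3,hub)"]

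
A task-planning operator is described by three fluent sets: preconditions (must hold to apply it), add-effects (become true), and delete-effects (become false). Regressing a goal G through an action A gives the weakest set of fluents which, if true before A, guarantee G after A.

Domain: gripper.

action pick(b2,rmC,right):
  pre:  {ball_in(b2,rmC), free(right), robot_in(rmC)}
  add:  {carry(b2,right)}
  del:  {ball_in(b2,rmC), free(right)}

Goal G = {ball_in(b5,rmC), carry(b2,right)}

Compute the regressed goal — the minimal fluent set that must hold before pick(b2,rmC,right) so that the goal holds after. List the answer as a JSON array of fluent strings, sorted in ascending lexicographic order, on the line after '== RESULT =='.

Regress:
  G ∩ del = {}  (empty — regression defined)
  G \ add = {ball_in(b5,rmC), carry(b2,right)} \ {carry(b2,right)} = {ball_in(b5,rmC)}
  ∪ pre   = {ball_in(b5,rmC)} ∪ {ball_in(b2,rmC), free(right), robot_in(rmC)}
          = {ball_in(b2,rmC), ball_in(b5,rmC), free(right), robot_in(rmC)}

== RESULT ==
["ball_in(b2,rmC)", "ball_in(b5,rmC)", "free(right)", "robot_in(rmC)"]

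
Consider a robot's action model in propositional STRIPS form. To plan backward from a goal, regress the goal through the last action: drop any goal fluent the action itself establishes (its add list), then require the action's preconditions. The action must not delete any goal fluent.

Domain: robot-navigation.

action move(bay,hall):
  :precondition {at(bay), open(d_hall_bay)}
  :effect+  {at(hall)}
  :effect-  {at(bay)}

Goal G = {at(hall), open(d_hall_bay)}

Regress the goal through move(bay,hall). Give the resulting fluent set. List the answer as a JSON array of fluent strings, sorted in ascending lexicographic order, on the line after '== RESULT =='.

Compute (G \ add) ∪ pre:
  G ∩ del = {}  (empty — regression defined)
  G \ add = {at(hall), open(d_hall_bay)} \ {at(hall)} = {open(d_hall_bay)}
  ∪ pre   = {open(d_hall_bay)} ∪ {at(bay), open(d_hall_bay)}
          = {at(bay), open(d_hall_bay)}

== RESULT ==
["at(bay)", "open(d_hall_bay)"]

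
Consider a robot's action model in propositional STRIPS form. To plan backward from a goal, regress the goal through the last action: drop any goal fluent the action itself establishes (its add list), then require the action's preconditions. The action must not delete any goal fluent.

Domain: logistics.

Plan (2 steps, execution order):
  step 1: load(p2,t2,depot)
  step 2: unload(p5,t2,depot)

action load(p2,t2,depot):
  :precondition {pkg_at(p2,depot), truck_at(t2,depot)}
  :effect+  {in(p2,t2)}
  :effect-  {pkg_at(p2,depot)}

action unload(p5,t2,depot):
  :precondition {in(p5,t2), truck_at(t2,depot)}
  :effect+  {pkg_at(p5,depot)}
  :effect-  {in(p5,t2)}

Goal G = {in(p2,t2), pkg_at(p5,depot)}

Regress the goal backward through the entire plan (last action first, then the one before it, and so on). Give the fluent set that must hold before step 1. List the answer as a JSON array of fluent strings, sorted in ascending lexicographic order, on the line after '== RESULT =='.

Work backward from the goal:
  through step 2 (unload(p5,t2,depot)): drop {pkg_at(p5,depot)}, keep {in(p2,t2)}, require {in(p5,t2), truck_at(t2,depot)}
    → {in(p2,t2), in(p5,t2), truck_at(t2,depot)}
  through step 1 (load(p2,t2,depot)): drop {in(p2,t2)}, keep {in(p5,t2), truck_at(t2,depot)}, require {pkg_at(p2,depot), truck_at(t2,depot)}
    → {in(p5,t2), pkg_at(p2,depot), truck_at(t2,depot)}

== RESULT ==
["in(p5,t2)", "pkg_at(p2,depot)", "truck_at(t2,depot)"]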